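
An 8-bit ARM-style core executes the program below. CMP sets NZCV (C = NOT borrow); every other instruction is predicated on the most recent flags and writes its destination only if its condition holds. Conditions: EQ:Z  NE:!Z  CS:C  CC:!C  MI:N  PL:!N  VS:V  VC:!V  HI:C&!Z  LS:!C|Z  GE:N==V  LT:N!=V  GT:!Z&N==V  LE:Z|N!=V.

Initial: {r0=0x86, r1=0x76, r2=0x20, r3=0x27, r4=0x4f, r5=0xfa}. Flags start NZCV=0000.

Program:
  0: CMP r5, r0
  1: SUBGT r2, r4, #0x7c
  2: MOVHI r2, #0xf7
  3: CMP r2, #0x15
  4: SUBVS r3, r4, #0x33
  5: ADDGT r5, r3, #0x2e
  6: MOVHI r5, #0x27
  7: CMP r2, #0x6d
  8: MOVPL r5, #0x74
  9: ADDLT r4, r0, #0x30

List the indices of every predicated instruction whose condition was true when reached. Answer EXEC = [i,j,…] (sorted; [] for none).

EXEC = [1,2,6,9]

[0] flags=0010 → (cmp)
[1] flags=0010 GT?T → r2=0xd3
[2] flags=0010 HI?T → r2=0xf7
[3] flags=1010 → (cmp)
[4] flags=1010 VS?F → skip
[5] flags=1010 GT?F → skip
[6] flags=1010 HI?T → r5=0x27
[7] flags=1010 → (cmp)
[8] flags=1010 PL?F → skip
[9] flags=1010 LT?T → r4=0xb6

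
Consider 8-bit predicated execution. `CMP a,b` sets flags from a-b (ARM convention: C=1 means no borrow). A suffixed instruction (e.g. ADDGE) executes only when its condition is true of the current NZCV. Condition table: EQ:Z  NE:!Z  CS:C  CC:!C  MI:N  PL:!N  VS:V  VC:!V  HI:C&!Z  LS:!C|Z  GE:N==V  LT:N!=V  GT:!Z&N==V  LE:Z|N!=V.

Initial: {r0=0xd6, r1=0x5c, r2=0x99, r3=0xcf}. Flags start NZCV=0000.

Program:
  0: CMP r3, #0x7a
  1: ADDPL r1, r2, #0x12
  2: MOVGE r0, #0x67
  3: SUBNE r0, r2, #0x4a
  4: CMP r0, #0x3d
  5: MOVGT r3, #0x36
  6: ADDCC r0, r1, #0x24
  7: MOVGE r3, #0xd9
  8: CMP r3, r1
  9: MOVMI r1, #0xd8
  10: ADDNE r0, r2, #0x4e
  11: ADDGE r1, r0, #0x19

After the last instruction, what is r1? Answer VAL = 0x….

VAL = 0x00

[0] flags=0011 → (cmp)
[1] flags=0011 PL?T → r1=0xab
[2] flags=0011 GE?F → skip
[3] flags=0011 NE?T → r0=0x4f
[4] flags=0010 → (cmp)
[5] flags=0010 GT?T → r3=0x36
[6] flags=0010 CC?F → skip
[7] flags=0010 GE?T → r3=0xd9
[8] flags=0010 → (cmp)
[9] flags=0010 MI?F → skip
[10] flags=0010 NE?T → r0=0xe7
[11] flags=0010 GE?T → r1=0x00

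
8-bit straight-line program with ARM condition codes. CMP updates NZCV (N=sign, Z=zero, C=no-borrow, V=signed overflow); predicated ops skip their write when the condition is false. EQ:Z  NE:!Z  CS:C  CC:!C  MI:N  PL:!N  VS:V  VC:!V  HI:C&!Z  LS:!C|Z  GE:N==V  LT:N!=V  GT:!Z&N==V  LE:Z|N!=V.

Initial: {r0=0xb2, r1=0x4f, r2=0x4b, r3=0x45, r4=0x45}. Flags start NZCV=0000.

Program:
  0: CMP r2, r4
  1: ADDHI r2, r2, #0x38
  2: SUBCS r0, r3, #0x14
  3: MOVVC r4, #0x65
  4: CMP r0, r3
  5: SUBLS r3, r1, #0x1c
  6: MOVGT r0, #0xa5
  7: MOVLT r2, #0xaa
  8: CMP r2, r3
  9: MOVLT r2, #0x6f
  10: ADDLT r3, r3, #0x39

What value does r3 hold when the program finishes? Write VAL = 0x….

VAL = 0x6c

[0] flags=0010 → (cmp)
[1] flags=0010 HI?T → r2=0x83
[2] flags=0010 CS?T → r0=0x31
[3] flags=0010 VC?T → r4=0x65
[4] flags=1000 → (cmp)
[5] flags=1000 LS?T → r3=0x33
[6] flags=1000 GT?F → skip
[7] flags=1000 LT?T → r2=0xaa
[8] flags=0011 → (cmp)
[9] flags=0011 LT?T → r2=0x6f
[10] flags=0011 LT?T → r3=0x6c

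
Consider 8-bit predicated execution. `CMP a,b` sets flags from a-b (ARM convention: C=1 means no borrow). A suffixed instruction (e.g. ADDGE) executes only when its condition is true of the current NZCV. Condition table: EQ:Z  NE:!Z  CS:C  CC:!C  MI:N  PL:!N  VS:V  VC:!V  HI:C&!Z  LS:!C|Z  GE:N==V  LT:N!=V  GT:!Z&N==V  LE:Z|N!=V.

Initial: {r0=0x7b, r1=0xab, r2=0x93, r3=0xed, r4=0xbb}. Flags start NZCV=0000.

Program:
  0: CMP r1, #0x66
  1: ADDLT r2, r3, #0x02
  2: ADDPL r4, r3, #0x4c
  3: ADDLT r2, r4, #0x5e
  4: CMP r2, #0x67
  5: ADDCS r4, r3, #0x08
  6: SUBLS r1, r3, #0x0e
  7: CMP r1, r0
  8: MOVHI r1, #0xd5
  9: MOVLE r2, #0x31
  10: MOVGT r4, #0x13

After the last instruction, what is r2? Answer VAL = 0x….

[0] flags=0011 → (cmp)
[1] flags=0011 LT?T → r2=0xef
[2] flags=0011 PL?T → r4=0x39
[3] flags=0011 LT?T → r2=0x97
[4] flags=0011 → (cmp)
[5] flags=0011 CS?T → r4=0xf5
[6] flags=0011 LS?F → skip
[7] flags=0011 → (cmp)
[8] flags=0011 HI?T → r1=0xd5
[9] flags=0011 LE?T → r2=0x31
[10] flags=0011 GT?F → skip

VAL = 0x31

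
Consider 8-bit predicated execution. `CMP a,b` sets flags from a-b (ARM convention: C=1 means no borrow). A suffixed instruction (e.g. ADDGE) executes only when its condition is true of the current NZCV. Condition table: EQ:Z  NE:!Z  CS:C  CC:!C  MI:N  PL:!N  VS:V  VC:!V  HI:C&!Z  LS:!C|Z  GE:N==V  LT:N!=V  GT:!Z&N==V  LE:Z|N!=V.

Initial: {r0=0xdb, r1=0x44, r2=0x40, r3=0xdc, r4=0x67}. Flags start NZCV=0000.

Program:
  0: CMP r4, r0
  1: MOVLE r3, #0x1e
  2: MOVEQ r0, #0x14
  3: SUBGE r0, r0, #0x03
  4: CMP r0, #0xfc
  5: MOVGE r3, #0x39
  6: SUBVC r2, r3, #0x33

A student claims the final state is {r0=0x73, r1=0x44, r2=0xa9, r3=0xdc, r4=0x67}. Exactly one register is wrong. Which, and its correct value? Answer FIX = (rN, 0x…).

FIX = (r0, 0xd8)

[0] flags=1001 → (cmp)
[1] flags=1001 LE?F → skip
[2] flags=1001 EQ?F → skip
[3] flags=1001 GE?T → r0=0xd8
[4] flags=1000 → (cmp)
[5] flags=1000 GE?F → skip
[6] flags=1000 VC?T → r2=0xa9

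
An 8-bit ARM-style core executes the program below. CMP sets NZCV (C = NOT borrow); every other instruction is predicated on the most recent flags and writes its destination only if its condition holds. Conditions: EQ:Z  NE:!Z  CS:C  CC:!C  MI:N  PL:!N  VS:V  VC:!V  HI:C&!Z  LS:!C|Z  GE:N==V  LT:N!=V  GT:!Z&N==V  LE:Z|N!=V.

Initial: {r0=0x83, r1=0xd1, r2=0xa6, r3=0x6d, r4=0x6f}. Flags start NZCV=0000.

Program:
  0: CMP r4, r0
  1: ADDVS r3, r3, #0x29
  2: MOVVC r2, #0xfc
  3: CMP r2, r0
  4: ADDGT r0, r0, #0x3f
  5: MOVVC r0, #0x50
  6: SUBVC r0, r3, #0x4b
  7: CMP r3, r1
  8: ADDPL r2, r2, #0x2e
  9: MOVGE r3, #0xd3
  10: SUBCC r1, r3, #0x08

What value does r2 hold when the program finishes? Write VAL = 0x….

0: ✓ CMP  NZCV=1001
1: ✓ ADDVS  r3←0x96
2: · MOVVC
3: ✓ CMP  NZCV=0010
4: ✓ ADDGT  r0←0xc2
5: ✓ MOVVC  r0←0x50
6: ✓ SUBVC  r0←0x4b
7: ✓ CMP  NZCV=1000
8: · ADDPL
9: · MOVGE
10: ✓ SUBCC  r1←0x8e

VAL = 0xa6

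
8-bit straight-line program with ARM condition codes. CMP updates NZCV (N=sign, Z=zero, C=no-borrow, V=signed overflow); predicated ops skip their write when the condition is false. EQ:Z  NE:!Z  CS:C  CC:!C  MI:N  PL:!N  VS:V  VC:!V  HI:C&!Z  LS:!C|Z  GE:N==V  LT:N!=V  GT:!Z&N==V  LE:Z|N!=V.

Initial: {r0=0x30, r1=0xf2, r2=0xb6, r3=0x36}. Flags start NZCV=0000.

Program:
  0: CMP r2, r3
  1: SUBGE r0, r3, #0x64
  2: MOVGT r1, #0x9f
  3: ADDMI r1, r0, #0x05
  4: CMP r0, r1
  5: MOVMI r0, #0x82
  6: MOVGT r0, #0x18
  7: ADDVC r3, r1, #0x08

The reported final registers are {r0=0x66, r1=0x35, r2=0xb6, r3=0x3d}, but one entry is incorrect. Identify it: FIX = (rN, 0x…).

FIX = (r0, 0x82)

[0] flags=1010 → (cmp)
[1] flags=1010 GE?F → skip
[2] flags=1010 GT?F → skip
[3] flags=1010 MI?T → r1=0x35
[4] flags=1000 → (cmp)
[5] flags=1000 MI?T → r0=0x82
[6] flags=1000 GT?F → skip
[7] flags=1000 VC?T → r3=0x3d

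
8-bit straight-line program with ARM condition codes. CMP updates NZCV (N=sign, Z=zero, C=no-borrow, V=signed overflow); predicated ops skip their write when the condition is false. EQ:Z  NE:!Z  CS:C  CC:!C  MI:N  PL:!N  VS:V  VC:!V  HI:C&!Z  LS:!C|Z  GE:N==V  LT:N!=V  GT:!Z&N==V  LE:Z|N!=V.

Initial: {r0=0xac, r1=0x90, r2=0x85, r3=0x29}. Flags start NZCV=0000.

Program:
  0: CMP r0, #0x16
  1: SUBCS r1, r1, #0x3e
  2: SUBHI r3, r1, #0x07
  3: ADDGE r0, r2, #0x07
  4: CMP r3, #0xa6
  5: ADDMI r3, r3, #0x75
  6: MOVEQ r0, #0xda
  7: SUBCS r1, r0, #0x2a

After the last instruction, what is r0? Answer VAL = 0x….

VAL = 0xac

0: ✓ CMP  NZCV=1010
1: ✓ SUBCS  r1←0x52
2: ✓ SUBHI  r3←0x4b
3: · ADDGE
4: ✓ CMP  NZCV=1001
5: ✓ ADDMI  r3←0xc0
6: · MOVEQ
7: · SUBCS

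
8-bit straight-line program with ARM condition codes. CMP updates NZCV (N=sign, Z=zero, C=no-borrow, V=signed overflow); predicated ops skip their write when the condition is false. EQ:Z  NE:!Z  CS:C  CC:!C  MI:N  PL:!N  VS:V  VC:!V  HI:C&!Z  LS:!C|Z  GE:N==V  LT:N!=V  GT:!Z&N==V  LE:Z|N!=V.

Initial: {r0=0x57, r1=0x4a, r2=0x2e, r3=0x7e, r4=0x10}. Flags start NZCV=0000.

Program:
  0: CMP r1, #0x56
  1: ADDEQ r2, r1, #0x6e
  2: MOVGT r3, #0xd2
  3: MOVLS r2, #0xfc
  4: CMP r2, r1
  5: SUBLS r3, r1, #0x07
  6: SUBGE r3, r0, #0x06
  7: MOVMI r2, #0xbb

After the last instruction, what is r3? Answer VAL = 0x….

0: ✓ CMP  NZCV=1000
1: · ADDEQ
2: · MOVGT
3: ✓ MOVLS  r2←0xfc
4: ✓ CMP  NZCV=1010
5: · SUBLS
6: · SUBGE
7: ✓ MOVMI  r2←0xbb

VAL = 0x7e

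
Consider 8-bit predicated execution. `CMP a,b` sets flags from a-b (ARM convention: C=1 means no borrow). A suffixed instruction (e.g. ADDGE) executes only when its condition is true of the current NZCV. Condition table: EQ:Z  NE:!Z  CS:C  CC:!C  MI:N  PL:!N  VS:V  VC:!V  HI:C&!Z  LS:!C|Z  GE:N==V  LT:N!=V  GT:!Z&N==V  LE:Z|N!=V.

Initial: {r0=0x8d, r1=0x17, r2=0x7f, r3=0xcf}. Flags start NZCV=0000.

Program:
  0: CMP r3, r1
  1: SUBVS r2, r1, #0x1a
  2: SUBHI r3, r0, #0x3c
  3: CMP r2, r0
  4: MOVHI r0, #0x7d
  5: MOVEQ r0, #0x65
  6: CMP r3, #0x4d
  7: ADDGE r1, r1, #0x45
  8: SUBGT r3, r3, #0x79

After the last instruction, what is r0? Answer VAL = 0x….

VAL = 0x8d

[0] flags=1010 → (cmp)
[1] flags=1010 VS?F → skip
[2] flags=1010 HI?T → r3=0x51
[3] flags=1001 → (cmp)
[4] flags=1001 HI?F → skip
[5] flags=1001 EQ?F → skip
[6] flags=0010 → (cmp)
[7] flags=0010 GE?T → r1=0x5c
[8] flags=0010 GT?T → r3=0xd8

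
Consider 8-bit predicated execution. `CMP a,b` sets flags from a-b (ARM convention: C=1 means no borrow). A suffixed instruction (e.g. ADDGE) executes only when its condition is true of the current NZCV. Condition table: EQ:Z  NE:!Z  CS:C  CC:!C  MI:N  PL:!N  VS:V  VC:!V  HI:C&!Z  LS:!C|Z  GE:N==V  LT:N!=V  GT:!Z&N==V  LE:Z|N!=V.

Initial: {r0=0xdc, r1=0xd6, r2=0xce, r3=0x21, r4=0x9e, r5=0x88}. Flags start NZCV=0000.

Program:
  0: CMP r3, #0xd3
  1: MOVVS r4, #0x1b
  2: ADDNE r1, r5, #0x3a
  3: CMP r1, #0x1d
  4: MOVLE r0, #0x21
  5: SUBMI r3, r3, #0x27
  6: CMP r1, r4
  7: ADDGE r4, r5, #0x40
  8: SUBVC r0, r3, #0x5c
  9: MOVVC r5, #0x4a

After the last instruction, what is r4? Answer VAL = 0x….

[0] flags=0000 → (cmp)
[1] flags=0000 VS?F → skip
[2] flags=0000 NE?T → r1=0xc2
[3] flags=1010 → (cmp)
[4] flags=1010 LE?T → r0=0x21
[5] flags=1010 MI?T → r3=0xfa
[6] flags=0010 → (cmp)
[7] flags=0010 GE?T → r4=0xc8
[8] flags=0010 VC?T → r0=0x9e
[9] flags=0010 VC?T → r5=0x4a

VAL = 0xc8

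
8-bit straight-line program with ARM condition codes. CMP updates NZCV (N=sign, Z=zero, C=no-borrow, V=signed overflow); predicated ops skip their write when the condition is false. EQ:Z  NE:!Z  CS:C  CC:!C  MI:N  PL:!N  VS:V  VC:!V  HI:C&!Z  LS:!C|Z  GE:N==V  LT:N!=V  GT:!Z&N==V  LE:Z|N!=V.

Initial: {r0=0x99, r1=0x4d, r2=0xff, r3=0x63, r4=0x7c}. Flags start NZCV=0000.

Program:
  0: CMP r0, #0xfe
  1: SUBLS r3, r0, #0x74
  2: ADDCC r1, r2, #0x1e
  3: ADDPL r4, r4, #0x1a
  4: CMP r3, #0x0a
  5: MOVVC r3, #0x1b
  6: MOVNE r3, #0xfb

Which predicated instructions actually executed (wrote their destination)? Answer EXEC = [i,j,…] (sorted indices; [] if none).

EXEC = [1,2,5,6]

0: ✓ CMP  NZCV=1000
1: ✓ SUBLS  r3←0x25
2: ✓ ADDCC  r1←0x1d
3: · ADDPL
4: ✓ CMP  NZCV=0010
5: ✓ MOVVC  r3←0x1b
6: ✓ MOVNE  r3←0xfb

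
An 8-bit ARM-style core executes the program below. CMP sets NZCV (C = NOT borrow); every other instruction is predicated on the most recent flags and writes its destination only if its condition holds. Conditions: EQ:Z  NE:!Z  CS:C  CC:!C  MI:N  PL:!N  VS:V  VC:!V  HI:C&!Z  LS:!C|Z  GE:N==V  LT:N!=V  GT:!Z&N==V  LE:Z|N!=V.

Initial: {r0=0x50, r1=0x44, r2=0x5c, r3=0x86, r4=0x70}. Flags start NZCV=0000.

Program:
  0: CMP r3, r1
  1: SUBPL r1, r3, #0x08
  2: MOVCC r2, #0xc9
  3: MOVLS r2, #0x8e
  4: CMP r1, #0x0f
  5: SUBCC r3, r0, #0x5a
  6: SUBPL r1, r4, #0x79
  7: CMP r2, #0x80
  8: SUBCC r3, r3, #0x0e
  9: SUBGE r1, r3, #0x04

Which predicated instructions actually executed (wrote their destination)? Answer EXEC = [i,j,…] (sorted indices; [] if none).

0: ✓ CMP  NZCV=0011
1: ✓ SUBPL  r1←0x7e
2: · MOVCC
3: · MOVLS
4: ✓ CMP  NZCV=0010
5: · SUBCC
6: ✓ SUBPL  r1←0xf7
7: ✓ CMP  NZCV=1001
8: ✓ SUBCC  r3←0x78
9: ✓ SUBGE  r1←0x74

EXEC = [1,6,8,9]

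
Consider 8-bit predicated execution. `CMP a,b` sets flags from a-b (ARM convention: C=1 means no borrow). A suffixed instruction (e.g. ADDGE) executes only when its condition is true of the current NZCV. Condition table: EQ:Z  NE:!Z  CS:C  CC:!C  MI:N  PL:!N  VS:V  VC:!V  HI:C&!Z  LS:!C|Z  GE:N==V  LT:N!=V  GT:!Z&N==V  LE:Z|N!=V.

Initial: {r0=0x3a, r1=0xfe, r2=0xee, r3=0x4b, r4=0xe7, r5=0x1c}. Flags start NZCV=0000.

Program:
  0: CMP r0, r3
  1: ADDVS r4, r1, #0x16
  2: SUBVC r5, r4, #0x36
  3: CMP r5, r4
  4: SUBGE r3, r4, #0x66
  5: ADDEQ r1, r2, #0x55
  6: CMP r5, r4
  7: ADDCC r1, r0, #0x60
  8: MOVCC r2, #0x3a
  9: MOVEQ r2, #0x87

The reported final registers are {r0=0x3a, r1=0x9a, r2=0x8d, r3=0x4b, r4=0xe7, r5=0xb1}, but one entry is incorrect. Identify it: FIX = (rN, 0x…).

[0] flags=1000 → (cmp)
[1] flags=1000 VS?F → skip
[2] flags=1000 VC?T → r5=0xb1
[3] flags=1000 → (cmp)
[4] flags=1000 GE?F → skip
[5] flags=1000 EQ?F → skip
[6] flags=1000 → (cmp)
[7] flags=1000 CC?T → r1=0x9a
[8] flags=1000 CC?T → r2=0x3a
[9] flags=1000 EQ?F → skip

FIX = (r2, 0x3a)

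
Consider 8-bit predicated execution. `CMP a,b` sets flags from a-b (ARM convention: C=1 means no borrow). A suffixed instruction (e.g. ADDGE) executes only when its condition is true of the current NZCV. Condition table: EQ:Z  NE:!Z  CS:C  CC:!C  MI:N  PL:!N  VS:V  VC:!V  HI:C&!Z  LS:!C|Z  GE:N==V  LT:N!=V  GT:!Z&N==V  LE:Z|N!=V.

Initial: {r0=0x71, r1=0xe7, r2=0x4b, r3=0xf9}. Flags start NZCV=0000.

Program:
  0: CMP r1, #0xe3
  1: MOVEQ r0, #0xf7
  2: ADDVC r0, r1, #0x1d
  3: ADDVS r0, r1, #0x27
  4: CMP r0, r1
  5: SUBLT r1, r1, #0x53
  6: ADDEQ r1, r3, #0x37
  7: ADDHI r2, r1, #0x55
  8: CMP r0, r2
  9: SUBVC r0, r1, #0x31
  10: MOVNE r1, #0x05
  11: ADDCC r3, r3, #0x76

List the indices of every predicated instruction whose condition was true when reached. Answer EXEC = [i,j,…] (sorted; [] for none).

0: ✓ CMP  NZCV=0010
1: · MOVEQ
2: ✓ ADDVC  r0←0x04
3: · ADDVS
4: ✓ CMP  NZCV=0000
5: · SUBLT
6: · ADDEQ
7: · ADDHI
8: ✓ CMP  NZCV=1000
9: ✓ SUBVC  r0←0xb6
10: ✓ MOVNE  r1←0x05
11: ✓ ADDCC  r3←0x6f

EXEC = [2,9,10,11]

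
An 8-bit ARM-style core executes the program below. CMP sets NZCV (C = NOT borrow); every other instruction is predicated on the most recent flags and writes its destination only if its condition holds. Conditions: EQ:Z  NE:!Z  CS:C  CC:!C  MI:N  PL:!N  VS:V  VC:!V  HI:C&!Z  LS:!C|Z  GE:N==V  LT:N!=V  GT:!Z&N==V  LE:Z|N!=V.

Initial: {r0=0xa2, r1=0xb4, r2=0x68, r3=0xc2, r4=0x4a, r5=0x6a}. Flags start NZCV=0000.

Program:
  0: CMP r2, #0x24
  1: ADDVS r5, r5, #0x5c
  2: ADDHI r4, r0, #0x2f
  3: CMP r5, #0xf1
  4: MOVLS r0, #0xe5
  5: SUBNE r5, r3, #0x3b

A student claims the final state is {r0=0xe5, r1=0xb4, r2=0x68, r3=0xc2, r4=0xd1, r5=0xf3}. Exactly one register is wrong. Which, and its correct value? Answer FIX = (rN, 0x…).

FIX = (r5, 0x87)

[0] flags=0010 → (cmp)
[1] flags=0010 VS?F → skip
[2] flags=0010 HI?T → r4=0xd1
[3] flags=0000 → (cmp)
[4] flags=0000 LS?T → r0=0xe5
[5] flags=0000 NE?T → r5=0x87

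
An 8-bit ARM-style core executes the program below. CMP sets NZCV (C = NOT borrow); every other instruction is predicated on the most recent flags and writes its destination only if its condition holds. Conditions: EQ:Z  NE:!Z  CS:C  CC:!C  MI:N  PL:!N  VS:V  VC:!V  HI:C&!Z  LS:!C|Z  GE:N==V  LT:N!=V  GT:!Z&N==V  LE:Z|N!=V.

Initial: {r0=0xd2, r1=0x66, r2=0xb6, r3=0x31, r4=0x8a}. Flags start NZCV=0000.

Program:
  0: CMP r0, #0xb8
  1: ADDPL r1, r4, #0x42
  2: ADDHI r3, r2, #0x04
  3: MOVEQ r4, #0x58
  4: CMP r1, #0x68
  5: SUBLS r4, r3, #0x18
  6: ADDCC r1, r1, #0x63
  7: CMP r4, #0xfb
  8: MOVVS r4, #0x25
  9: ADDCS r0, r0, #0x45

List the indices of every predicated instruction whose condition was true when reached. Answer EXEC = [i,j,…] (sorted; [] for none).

EXEC = [1,2]

[0] flags=0010 → (cmp)
[1] flags=0010 PL?T → r1=0xcc
[2] flags=0010 HI?T → r3=0xba
[3] flags=0010 EQ?F → skip
[4] flags=0011 → (cmp)
[5] flags=0011 LS?F → skip
[6] flags=0011 CC?F → skip
[7] flags=1000 → (cmp)
[8] flags=1000 VS?F → skip
[9] flags=1000 CS?F → skip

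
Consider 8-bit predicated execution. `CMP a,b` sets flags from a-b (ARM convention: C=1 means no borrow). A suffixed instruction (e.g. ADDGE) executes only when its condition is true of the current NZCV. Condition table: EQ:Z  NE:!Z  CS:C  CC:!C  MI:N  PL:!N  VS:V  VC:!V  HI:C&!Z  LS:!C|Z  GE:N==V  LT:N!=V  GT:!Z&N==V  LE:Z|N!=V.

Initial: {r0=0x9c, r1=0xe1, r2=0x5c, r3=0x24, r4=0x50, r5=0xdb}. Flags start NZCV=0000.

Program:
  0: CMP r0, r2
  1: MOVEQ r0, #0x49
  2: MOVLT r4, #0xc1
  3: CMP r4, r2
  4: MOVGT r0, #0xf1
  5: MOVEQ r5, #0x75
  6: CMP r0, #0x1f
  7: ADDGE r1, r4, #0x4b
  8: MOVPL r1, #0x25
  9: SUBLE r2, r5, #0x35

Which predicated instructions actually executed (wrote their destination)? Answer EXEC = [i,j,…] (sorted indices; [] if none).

[0] flags=0011 → (cmp)
[1] flags=0011 EQ?F → skip
[2] flags=0011 LT?T → r4=0xc1
[3] flags=0011 → (cmp)
[4] flags=0011 GT?F → skip
[5] flags=0011 EQ?F → skip
[6] flags=0011 → (cmp)
[7] flags=0011 GE?F → skip
[8] flags=0011 PL?T → r1=0x25
[9] flags=0011 LE?T → r2=0xa6

EXEC = [2,8,9]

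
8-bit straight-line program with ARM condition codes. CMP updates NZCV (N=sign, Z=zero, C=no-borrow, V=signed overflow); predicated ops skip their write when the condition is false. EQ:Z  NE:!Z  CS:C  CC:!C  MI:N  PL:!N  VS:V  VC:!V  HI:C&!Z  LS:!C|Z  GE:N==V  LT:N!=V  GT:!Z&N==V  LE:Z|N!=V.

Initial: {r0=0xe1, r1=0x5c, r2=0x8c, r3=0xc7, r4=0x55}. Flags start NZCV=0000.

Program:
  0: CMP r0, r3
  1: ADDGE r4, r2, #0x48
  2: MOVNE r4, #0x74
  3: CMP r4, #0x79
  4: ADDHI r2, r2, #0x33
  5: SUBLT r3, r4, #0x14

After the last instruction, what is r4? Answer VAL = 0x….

0: ✓ CMP  NZCV=0010
1: ✓ ADDGE  r4←0xd4
2: ✓ MOVNE  r4←0x74
3: ✓ CMP  NZCV=1000
4: · ADDHI
5: ✓ SUBLT  r3←0x60

VAL = 0x74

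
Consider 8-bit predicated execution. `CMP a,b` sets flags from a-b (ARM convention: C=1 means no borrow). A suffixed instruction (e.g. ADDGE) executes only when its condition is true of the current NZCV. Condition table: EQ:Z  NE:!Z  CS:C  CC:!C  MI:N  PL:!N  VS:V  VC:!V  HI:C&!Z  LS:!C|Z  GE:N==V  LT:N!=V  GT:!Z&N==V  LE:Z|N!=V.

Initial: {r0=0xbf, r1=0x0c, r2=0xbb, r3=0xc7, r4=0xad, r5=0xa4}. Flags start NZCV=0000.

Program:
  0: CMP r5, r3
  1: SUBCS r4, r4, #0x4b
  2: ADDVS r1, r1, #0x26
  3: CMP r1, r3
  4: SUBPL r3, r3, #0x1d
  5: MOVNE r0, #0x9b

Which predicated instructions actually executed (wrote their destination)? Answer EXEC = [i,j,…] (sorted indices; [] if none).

EXEC = [4,5]

0: ✓ CMP  NZCV=1000
1: · SUBCS
2: · ADDVS
3: ✓ CMP  NZCV=0000
4: ✓ SUBPL  r3←0xaa
5: ✓ MOVNE  r0←0x9b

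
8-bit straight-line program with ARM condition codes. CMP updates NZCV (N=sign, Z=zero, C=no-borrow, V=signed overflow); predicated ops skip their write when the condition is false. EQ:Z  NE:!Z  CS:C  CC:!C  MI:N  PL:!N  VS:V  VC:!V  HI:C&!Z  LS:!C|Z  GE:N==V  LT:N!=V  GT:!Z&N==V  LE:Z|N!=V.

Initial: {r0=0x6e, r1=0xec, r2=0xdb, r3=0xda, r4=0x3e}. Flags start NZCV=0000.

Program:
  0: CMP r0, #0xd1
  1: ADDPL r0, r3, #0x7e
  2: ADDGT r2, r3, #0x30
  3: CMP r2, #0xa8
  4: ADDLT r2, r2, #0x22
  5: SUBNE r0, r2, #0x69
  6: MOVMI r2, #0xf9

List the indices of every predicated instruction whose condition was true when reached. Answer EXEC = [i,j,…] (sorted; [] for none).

[0] flags=1001 → (cmp)
[1] flags=1001 PL?F → skip
[2] flags=1001 GT?T → r2=0x0a
[3] flags=0000 → (cmp)
[4] flags=0000 LT?F → skip
[5] flags=0000 NE?T → r0=0xa1
[6] flags=0000 MI?F → skip

EXEC = [2,5]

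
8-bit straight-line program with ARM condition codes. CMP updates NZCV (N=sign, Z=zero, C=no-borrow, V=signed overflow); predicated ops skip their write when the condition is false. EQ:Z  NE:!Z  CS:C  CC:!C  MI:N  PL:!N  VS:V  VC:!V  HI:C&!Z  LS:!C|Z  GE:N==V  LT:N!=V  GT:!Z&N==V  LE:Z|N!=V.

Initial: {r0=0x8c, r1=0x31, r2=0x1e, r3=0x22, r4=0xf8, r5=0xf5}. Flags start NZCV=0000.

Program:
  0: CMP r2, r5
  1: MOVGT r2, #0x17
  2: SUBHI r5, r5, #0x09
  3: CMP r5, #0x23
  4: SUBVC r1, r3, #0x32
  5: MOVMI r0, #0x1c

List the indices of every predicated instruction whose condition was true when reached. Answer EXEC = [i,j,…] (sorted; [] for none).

[0] flags=0000 → (cmp)
[1] flags=0000 GT?T → r2=0x17
[2] flags=0000 HI?F → skip
[3] flags=1010 → (cmp)
[4] flags=1010 VC?T → r1=0xf0
[5] flags=1010 MI?T → r0=0x1c

EXEC = [1,4,5]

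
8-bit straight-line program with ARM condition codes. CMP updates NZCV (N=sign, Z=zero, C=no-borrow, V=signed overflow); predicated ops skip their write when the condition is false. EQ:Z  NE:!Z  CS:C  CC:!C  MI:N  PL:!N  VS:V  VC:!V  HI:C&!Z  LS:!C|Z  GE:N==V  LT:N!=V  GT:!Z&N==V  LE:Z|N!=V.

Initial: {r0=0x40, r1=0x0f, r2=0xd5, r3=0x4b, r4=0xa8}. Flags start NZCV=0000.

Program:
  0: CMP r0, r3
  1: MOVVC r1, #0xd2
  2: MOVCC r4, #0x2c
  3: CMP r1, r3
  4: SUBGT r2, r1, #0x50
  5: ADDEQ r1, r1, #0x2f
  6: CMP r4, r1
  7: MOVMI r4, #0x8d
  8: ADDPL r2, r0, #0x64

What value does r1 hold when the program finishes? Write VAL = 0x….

VAL = 0xd2

[0] flags=1000 → (cmp)
[1] flags=1000 VC?T → r1=0xd2
[2] flags=1000 CC?T → r4=0x2c
[3] flags=1010 → (cmp)
[4] flags=1010 GT?F → skip
[5] flags=1010 EQ?F → skip
[6] flags=0000 → (cmp)
[7] flags=0000 MI?F → skip
[8] flags=0000 PL?T → r2=0xa4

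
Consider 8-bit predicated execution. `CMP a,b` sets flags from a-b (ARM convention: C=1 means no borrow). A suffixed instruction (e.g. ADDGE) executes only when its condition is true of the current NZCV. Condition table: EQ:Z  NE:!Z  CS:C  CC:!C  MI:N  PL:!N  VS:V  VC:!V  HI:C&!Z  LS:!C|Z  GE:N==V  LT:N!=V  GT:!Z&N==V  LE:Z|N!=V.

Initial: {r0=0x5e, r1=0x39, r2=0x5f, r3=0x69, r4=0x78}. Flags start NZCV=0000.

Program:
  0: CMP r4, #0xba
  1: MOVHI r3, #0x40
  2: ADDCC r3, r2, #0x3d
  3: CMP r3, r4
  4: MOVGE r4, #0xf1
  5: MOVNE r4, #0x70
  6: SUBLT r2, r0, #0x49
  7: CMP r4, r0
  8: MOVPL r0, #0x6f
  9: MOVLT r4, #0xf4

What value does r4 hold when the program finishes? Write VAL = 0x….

0: ✓ CMP  NZCV=1001
1: · MOVHI
2: ✓ ADDCC  r3←0x9c
3: ✓ CMP  NZCV=0011
4: · MOVGE
5: ✓ MOVNE  r4←0x70
6: ✓ SUBLT  r2←0x15
7: ✓ CMP  NZCV=0010
8: ✓ MOVPL  r0←0x6f
9: · MOVLT

VAL = 0x70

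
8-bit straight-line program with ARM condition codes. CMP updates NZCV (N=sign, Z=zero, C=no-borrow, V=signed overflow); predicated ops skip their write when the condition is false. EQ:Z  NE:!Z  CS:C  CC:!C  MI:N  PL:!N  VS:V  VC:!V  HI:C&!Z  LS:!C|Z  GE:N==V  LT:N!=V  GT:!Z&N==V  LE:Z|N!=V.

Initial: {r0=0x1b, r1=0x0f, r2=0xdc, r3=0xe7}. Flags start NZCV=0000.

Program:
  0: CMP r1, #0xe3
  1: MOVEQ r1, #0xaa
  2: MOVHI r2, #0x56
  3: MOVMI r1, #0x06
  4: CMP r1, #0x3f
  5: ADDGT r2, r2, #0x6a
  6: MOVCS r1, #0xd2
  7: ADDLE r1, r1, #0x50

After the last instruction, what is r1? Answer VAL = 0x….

0: ✓ CMP  NZCV=0000
1: · MOVEQ
2: · MOVHI
3: · MOVMI
4: ✓ CMP  NZCV=1000
5: · ADDGT
6: · MOVCS
7: ✓ ADDLE  r1←0x5f

VAL = 0x5f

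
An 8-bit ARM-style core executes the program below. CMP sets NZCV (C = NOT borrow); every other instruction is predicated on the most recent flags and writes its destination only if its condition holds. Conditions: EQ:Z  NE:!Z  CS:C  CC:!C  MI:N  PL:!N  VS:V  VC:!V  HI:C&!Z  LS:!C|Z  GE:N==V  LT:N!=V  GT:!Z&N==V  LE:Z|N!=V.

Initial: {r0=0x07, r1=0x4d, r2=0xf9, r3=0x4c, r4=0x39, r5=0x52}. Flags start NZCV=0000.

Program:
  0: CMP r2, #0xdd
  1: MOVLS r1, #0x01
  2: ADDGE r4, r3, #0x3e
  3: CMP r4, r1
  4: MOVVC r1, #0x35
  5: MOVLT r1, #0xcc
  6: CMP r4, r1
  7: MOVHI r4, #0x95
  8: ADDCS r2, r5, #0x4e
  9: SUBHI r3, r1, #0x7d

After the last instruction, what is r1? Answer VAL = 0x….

[0] flags=0010 → (cmp)
[1] flags=0010 LS?F → skip
[2] flags=0010 GE?T → r4=0x8a
[3] flags=0011 → (cmp)
[4] flags=0011 VC?F → skip
[5] flags=0011 LT?T → r1=0xcc
[6] flags=1000 → (cmp)
[7] flags=1000 HI?F → skip
[8] flags=1000 CS?F → skip
[9] flags=1000 HI?F → skip

VAL = 0xcc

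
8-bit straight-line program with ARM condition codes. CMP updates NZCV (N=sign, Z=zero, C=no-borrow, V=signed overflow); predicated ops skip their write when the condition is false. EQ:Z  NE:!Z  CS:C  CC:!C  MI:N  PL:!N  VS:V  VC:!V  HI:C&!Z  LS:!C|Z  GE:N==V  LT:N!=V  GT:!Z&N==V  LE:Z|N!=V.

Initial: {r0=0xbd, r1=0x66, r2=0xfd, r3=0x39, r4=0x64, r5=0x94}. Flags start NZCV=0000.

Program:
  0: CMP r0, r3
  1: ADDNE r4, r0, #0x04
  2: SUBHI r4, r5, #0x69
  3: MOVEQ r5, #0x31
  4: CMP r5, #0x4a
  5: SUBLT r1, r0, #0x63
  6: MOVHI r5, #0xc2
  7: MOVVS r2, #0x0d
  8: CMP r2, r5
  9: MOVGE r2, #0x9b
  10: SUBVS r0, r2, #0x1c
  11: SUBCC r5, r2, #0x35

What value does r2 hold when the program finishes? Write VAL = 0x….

[0] flags=1010 → (cmp)
[1] flags=1010 NE?T → r4=0xc1
[2] flags=1010 HI?T → r4=0x2b
[3] flags=1010 EQ?F → skip
[4] flags=0011 → (cmp)
[5] flags=0011 LT?T → r1=0x5a
[6] flags=0011 HI?T → r5=0xc2
[7] flags=0011 VS?T → r2=0x0d
[8] flags=0000 → (cmp)
[9] flags=0000 GE?T → r2=0x9b
[10] flags=0000 VS?F → skip
[11] flags=0000 CC?T → r5=0x66

VAL = 0x9b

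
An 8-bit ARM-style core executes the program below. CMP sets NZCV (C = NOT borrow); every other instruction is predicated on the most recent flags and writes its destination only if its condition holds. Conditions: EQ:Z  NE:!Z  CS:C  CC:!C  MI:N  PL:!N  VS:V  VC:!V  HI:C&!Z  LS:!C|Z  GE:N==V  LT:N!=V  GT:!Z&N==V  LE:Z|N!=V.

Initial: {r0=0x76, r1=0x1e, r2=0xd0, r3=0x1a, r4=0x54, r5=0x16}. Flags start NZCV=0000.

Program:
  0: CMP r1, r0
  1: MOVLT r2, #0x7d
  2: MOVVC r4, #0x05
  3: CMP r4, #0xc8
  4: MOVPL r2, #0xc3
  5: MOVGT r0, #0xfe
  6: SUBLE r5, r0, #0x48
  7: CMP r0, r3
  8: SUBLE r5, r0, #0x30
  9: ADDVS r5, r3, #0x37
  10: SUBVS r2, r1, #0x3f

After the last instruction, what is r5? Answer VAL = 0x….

[0] flags=1000 → (cmp)
[1] flags=1000 LT?T → r2=0x7d
[2] flags=1000 VC?T → r4=0x05
[3] flags=0000 → (cmp)
[4] flags=0000 PL?T → r2=0xc3
[5] flags=0000 GT?T → r0=0xfe
[6] flags=0000 LE?F → skip
[7] flags=1010 → (cmp)
[8] flags=1010 LE?T → r5=0xce
[9] flags=1010 VS?F → skip
[10] flags=1010 VS?F → skip

VAL = 0xce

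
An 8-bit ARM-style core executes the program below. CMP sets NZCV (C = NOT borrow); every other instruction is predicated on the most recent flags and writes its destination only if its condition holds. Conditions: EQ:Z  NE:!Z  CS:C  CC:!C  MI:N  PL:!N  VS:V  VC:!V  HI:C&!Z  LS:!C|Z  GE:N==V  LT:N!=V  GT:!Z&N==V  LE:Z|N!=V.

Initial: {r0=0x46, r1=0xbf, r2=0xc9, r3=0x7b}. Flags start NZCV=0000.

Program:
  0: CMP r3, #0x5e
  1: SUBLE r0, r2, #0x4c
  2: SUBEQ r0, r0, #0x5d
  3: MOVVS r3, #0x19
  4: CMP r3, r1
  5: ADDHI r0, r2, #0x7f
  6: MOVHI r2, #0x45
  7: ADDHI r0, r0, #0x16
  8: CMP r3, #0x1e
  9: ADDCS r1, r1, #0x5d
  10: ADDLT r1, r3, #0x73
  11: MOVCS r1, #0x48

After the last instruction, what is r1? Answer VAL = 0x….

VAL = 0x48

[0] flags=0010 → (cmp)
[1] flags=0010 LE?F → skip
[2] flags=0010 EQ?F → skip
[3] flags=0010 VS?F → skip
[4] flags=1001 → (cmp)
[5] flags=1001 HI?F → skip
[6] flags=1001 HI?F → skip
[7] flags=1001 HI?F → skip
[8] flags=0010 → (cmp)
[9] flags=0010 CS?T → r1=0x1c
[10] flags=0010 LT?F → skip
[11] flags=0010 CS?T → r1=0x48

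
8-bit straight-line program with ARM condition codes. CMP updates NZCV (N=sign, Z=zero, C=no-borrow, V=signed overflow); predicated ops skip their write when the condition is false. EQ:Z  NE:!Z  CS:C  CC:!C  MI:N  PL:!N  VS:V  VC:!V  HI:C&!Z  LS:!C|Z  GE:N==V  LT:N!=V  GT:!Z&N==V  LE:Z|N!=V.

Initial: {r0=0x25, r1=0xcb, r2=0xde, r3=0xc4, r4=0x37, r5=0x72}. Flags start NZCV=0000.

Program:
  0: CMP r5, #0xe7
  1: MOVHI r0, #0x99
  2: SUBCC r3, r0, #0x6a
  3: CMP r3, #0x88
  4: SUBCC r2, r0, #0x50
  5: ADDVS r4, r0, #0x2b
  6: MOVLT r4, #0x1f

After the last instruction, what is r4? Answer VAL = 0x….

VAL = 0x37

0: ✓ CMP  NZCV=1001
1: · MOVHI
2: ✓ SUBCC  r3←0xbb
3: ✓ CMP  NZCV=0010
4: · SUBCC
5: · ADDVS
6: · MOVLT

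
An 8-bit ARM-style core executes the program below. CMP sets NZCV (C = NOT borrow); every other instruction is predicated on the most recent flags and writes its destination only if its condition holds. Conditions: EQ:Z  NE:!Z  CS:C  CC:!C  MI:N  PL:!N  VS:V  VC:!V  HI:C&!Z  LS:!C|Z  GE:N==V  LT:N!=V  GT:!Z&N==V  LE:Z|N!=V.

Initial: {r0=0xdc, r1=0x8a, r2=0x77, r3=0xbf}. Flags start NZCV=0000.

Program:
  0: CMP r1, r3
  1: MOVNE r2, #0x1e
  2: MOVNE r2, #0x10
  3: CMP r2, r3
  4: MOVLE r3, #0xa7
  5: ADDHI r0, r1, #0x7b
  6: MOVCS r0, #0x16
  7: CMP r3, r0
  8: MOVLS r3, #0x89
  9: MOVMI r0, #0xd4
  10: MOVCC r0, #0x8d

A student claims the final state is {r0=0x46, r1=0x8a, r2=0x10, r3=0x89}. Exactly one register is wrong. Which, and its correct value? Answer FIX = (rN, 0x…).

[0] flags=1000 → (cmp)
[1] flags=1000 NE?T → r2=0x1e
[2] flags=1000 NE?T → r2=0x10
[3] flags=0000 → (cmp)
[4] flags=0000 LE?F → skip
[5] flags=0000 HI?F → skip
[6] flags=0000 CS?F → skip
[7] flags=1000 → (cmp)
[8] flags=1000 LS?T → r3=0x89
[9] flags=1000 MI?T → r0=0xd4
[10] flags=1000 CC?T → r0=0x8d

FIX = (r0, 0x8d)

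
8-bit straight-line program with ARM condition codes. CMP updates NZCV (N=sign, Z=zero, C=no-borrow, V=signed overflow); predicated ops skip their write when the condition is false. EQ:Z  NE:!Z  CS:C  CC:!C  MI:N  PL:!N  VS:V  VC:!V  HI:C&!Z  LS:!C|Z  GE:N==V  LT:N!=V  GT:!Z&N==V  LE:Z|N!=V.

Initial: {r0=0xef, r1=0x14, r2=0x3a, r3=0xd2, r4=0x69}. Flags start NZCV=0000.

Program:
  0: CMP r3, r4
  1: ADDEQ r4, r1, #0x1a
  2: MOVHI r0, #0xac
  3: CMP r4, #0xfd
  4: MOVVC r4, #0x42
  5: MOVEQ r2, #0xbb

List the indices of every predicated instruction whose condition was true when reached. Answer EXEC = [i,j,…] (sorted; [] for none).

EXEC = [2,4]

[0] flags=0011 → (cmp)
[1] flags=0011 EQ?F → skip
[2] flags=0011 HI?T → r0=0xac
[3] flags=0000 → (cmp)
[4] flags=0000 VC?T → r4=0x42
[5] flags=0000 EQ?F → skip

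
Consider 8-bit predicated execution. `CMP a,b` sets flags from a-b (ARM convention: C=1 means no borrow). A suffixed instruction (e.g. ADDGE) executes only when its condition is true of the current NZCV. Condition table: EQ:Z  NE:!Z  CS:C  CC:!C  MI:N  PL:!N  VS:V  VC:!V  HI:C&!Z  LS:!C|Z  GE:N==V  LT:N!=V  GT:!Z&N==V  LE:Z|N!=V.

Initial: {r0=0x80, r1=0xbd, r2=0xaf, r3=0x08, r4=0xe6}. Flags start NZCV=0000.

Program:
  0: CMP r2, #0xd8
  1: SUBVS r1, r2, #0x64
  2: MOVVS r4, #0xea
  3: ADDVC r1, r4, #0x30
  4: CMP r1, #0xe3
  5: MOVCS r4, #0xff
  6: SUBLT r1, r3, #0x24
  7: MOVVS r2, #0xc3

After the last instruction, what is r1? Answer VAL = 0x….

0: ✓ CMP  NZCV=1000
1: · SUBVS
2: · MOVVS
3: ✓ ADDVC  r1←0x16
4: ✓ CMP  NZCV=0000
5: · MOVCS
6: · SUBLT
7: · MOVVS

VAL = 0x16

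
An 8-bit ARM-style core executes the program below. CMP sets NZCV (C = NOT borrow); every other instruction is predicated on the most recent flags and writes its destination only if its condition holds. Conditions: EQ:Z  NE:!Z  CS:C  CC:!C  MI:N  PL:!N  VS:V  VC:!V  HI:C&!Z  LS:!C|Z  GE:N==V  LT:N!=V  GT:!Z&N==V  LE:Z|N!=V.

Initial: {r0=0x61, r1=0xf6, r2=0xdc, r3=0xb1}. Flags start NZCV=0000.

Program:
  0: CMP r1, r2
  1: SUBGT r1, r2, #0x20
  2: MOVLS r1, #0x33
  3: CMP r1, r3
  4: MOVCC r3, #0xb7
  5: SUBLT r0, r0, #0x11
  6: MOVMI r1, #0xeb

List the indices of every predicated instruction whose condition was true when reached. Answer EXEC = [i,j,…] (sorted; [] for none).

[0] flags=0010 → (cmp)
[1] flags=0010 GT?T → r1=0xbc
[2] flags=0010 LS?F → skip
[3] flags=0010 → (cmp)
[4] flags=0010 CC?F → skip
[5] flags=0010 LT?F → skip
[6] flags=0010 MI?F → skip

EXEC = [1]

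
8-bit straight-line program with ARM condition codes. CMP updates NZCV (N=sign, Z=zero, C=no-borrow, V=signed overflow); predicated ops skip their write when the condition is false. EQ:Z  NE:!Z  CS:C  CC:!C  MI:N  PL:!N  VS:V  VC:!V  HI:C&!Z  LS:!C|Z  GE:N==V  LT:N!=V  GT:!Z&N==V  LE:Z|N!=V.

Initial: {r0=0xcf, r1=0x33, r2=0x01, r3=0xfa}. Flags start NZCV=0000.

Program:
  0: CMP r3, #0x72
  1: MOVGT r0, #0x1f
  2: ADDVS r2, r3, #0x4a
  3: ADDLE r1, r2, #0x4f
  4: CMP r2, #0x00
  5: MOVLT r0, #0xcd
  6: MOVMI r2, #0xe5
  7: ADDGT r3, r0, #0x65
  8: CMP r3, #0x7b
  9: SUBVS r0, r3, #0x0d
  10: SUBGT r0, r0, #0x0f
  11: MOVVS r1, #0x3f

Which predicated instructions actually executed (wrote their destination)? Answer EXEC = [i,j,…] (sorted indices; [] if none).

0: ✓ CMP  NZCV=1010
1: · MOVGT
2: · ADDVS
3: ✓ ADDLE  r1←0x50
4: ✓ CMP  NZCV=0010
5: · MOVLT
6: · MOVMI
7: ✓ ADDGT  r3←0x34
8: ✓ CMP  NZCV=1000
9: · SUBVS
10: · SUBGT
11: · MOVVS

EXEC = [3,7]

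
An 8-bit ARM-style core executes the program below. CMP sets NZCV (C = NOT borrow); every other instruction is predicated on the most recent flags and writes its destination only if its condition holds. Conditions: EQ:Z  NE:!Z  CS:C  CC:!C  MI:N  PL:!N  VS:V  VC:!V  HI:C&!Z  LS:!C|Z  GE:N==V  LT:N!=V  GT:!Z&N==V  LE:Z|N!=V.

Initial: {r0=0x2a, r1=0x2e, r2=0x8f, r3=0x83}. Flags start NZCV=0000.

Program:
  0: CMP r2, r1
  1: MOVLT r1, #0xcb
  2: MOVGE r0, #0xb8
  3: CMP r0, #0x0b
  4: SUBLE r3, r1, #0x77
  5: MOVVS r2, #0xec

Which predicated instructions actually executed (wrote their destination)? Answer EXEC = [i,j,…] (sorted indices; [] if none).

EXEC = [1]

[0] flags=0011 → (cmp)
[1] flags=0011 LT?T → r1=0xcb
[2] flags=0011 GE?F → skip
[3] flags=0010 → (cmp)
[4] flags=0010 LE?F → skip
[5] flags=0010 VS?F → skip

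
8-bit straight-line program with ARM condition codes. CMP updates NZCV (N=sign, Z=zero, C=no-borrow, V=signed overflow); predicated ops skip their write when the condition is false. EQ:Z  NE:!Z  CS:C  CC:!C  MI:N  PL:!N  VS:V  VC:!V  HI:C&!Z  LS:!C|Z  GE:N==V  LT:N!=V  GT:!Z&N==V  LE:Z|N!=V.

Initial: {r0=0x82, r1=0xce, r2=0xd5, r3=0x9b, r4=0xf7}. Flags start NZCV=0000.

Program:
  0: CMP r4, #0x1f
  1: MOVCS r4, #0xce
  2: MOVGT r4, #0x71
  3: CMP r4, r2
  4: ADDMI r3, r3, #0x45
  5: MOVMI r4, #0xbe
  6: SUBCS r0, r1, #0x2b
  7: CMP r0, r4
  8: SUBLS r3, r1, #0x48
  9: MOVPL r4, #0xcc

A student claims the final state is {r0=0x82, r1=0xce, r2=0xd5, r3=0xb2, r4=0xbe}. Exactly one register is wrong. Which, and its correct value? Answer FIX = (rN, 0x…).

FIX = (r3, 0x86)

0: ✓ CMP  NZCV=1010
1: ✓ MOVCS  r4←0xce
2: · MOVGT
3: ✓ CMP  NZCV=1000
4: ✓ ADDMI  r3←0xe0
5: ✓ MOVMI  r4←0xbe
6: · SUBCS
7: ✓ CMP  NZCV=1000
8: ✓ SUBLS  r3←0x86
9: · MOVPL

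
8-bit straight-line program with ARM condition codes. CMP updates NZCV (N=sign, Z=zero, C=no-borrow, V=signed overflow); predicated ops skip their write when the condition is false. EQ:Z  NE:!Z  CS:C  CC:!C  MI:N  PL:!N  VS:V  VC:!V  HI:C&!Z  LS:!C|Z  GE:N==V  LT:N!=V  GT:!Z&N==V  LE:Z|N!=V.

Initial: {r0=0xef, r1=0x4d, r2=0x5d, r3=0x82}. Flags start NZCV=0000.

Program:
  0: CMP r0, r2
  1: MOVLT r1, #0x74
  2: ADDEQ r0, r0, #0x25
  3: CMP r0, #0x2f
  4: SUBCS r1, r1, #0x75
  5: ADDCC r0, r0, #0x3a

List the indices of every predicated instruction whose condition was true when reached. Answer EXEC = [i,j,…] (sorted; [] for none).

0: ✓ CMP  NZCV=1010
1: ✓ MOVLT  r1←0x74
2: · ADDEQ
3: ✓ CMP  NZCV=1010
4: ✓ SUBCS  r1←0xff
5: · ADDCC

EXEC = [1,4]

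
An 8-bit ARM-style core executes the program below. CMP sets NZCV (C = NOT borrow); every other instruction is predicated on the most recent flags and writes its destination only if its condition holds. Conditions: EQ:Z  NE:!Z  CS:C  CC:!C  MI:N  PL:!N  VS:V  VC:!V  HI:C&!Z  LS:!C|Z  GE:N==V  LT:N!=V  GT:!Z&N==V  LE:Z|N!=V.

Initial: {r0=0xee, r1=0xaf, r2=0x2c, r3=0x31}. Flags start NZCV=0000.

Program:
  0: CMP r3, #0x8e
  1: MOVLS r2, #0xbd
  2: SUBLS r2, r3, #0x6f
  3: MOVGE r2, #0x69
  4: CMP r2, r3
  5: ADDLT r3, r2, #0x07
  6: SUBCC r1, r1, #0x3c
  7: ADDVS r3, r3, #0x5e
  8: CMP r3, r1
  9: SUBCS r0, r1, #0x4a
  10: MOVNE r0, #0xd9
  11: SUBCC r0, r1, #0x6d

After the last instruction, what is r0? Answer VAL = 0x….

0: ✓ CMP  NZCV=1001
1: ✓ MOVLS  r2←0xbd
2: ✓ SUBLS  r2←0xc2
3: ✓ MOVGE  r2←0x69
4: ✓ CMP  NZCV=0010
5: · ADDLT
6: · SUBCC
7: · ADDVS
8: ✓ CMP  NZCV=1001
9: · SUBCS
10: ✓ MOVNE  r0←0xd9
11: ✓ SUBCC  r0←0x42

VAL = 0x42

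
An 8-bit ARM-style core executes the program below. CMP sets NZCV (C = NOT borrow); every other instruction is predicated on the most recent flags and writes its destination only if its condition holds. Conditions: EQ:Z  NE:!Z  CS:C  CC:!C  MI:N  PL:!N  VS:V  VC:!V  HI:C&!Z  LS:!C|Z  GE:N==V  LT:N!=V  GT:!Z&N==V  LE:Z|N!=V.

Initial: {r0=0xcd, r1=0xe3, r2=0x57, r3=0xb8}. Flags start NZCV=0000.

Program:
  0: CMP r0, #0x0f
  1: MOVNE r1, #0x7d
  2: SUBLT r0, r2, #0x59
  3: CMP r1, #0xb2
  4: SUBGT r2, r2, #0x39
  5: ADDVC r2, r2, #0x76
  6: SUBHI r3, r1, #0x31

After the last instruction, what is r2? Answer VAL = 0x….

VAL = 0x1e

0: ✓ CMP  NZCV=1010
1: ✓ MOVNE  r1←0x7d
2: ✓ SUBLT  r0←0xfe
3: ✓ CMP  NZCV=1001
4: ✓ SUBGT  r2←0x1e
5: · ADDVC
6: · SUBHI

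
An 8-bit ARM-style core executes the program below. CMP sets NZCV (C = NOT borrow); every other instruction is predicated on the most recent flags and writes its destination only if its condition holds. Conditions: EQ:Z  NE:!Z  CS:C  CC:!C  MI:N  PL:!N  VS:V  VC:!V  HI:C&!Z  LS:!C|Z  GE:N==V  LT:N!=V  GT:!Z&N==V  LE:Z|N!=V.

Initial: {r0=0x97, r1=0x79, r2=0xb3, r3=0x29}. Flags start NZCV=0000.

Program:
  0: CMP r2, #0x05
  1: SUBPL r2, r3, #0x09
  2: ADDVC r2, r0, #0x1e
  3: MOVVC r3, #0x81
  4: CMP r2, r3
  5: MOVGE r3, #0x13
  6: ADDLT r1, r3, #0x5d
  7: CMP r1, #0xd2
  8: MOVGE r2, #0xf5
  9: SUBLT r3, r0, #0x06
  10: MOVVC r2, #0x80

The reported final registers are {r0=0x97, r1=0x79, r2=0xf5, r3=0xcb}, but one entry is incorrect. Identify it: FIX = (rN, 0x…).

FIX = (r3, 0x13)

0: ✓ CMP  NZCV=1010
1: · SUBPL
2: ✓ ADDVC  r2←0xb5
3: ✓ MOVVC  r3←0x81
4: ✓ CMP  NZCV=0010
5: ✓ MOVGE  r3←0x13
6: · ADDLT
7: ✓ CMP  NZCV=1001
8: ✓ MOVGE  r2←0xf5
9: · SUBLT
10: · MOVVC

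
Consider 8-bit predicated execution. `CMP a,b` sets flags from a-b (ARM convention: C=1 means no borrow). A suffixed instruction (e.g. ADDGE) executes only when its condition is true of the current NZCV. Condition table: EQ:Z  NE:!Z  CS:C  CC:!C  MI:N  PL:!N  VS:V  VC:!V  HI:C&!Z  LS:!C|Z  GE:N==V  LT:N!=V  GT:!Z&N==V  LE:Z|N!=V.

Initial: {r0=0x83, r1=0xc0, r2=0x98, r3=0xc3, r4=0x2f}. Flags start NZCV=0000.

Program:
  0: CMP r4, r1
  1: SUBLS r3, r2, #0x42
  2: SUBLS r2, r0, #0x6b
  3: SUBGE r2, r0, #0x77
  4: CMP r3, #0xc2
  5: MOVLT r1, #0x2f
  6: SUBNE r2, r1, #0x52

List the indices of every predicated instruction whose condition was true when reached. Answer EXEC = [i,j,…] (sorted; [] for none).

EXEC = [1,2,3,6]

[0] flags=0000 → (cmp)
[1] flags=0000 LS?T → r3=0x56
[2] flags=0000 LS?T → r2=0x18
[3] flags=0000 GE?T → r2=0x0c
[4] flags=1001 → (cmp)
[5] flags=1001 LT?F → skip
[6] flags=1001 NE?T → r2=0x6e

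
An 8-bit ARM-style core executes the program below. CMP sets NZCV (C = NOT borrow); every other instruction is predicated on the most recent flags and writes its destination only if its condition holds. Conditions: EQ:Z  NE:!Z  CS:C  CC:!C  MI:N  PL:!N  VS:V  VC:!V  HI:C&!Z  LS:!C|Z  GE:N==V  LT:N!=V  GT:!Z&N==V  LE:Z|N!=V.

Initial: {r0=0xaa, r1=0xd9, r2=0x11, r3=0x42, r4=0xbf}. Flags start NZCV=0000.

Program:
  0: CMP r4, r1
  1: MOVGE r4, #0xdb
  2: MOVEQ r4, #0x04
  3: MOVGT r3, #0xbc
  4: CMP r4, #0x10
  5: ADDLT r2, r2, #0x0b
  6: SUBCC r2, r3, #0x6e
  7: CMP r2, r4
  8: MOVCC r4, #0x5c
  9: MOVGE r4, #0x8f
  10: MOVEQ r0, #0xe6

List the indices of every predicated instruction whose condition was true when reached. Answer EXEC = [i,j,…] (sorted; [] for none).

0: ✓ CMP  NZCV=1000
1: · MOVGE
2: · MOVEQ
3: · MOVGT
4: ✓ CMP  NZCV=1010
5: ✓ ADDLT  r2←0x1c
6: · SUBCC
7: ✓ CMP  NZCV=0000
8: ✓ MOVCC  r4←0x5c
9: ✓ MOVGE  r4←0x8f
10: · MOVEQ

EXEC = [5,8,9]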